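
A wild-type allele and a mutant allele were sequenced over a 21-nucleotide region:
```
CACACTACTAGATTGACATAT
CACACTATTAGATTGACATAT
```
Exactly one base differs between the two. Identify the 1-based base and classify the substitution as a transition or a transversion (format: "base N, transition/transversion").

The sequences differ only at base 8: C→T (pyrimidine→pyrimidine), a transition.

base 8, transition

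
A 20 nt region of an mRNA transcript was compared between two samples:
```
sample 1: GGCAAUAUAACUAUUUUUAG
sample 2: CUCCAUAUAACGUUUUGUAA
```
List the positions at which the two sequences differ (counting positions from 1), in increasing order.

1, 2, 4, 12, 13, 17, 20

Differences at position 1 (G→C), position 2 (G→U), position 4 (A→C), position 12 (U→G), position 13 (A→U), position 17 (U→G), position 20 (G→A).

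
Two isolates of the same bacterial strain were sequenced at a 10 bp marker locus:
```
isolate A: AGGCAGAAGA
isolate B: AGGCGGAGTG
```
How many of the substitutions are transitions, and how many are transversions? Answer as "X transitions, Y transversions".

3 transitions, 1 transversion

Transitions (purine↔purine or pyrimidine↔pyrimidine): 5 A→G, 8 A→G, 10 A→G.
Transversions (purine↔pyrimidine): 9 G→T.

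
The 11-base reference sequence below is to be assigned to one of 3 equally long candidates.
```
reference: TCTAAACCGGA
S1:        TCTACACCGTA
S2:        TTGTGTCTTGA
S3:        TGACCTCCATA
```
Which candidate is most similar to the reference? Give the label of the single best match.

S1

S1 differs at 2 bases; S2 differs at 7 bases; S3 differs at 7 bases. The closest is S1.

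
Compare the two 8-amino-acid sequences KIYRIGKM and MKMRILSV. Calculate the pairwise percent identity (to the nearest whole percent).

Mismatches at positions 1, 2, 3, 6, 7, 8 (1-based): 6 of 8.
Identical positions: 2/8 = 25% → 25%.

25%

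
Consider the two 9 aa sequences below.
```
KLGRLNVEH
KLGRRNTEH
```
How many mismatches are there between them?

Mismatches (1-based): position 5: L→R; position 7: V→T.

2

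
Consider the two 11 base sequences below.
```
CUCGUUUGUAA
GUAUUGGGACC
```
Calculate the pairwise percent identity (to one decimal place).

27.3%

8 positions differ (1, 3, 4, 6, 7, 9, 10, 11), so 3 of 11 match: 3/11 = 27.27%.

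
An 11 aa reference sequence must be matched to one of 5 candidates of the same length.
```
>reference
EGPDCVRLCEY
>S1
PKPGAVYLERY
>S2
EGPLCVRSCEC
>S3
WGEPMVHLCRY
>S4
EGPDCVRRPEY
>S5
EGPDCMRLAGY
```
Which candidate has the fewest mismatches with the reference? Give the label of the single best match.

S4

S1 differs at 7 residues; S2 differs at 3 residues; S3 differs at 6 residues; S4 differs at 2 residues; S5 differs at 3 residues. The closest is S4.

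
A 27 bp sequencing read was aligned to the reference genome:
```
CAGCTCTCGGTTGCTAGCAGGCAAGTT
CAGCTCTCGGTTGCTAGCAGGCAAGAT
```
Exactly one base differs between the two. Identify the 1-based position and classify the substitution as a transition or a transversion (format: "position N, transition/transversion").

position 26, transversion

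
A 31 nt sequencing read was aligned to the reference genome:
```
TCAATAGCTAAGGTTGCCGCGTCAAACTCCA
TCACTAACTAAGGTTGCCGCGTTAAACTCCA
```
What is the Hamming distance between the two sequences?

Comparing position by position, 3 positions differ: 4 (A/C), 7 (G/A), 23 (C/T).

3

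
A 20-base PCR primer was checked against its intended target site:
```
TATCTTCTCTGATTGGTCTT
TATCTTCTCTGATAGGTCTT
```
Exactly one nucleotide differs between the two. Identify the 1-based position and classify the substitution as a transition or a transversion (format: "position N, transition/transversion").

The sequences differ only at position 14: T→A (pyrimidine→purine), a transversion.

position 14, transversion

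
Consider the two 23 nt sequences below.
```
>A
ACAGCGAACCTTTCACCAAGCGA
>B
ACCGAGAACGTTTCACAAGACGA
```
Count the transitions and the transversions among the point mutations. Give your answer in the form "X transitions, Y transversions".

Mismatches (1-based):
site 3: A→C (purine→pyrimidine, transversion)
site 5: C→A (pyrimidine→purine, transversion)
site 10: C→G (pyrimidine→purine, transversion)
site 17: C→A (pyrimidine→purine, transversion)
site 19: A→G (purine→purine, transition)
site 20: G→A (purine→purine, transition)

2 transitions, 4 transversions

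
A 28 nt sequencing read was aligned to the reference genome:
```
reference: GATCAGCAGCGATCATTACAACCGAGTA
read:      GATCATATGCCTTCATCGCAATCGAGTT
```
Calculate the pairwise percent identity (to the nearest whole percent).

68%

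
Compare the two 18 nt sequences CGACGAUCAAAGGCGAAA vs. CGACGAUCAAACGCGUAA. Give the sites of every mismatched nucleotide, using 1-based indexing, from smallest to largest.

12, 16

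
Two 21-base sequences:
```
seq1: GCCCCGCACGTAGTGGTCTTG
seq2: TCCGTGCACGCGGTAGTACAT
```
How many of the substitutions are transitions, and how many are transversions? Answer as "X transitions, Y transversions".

5 transitions, 5 transversions

Transitions (purine↔purine or pyrimidine↔pyrimidine): 5 C→T, 11 T→C, 12 A→G, 15 G→A, 19 T→C.
Transversions (purine↔pyrimidine): 1 G→T, 4 C→G, 18 C→A, 20 T→A, 21 G→T.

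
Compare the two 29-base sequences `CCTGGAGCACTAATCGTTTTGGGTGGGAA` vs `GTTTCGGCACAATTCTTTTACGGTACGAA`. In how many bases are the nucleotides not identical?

12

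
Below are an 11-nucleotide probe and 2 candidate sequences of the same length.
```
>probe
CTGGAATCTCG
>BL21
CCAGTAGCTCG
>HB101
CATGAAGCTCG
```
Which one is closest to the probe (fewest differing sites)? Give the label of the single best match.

HB101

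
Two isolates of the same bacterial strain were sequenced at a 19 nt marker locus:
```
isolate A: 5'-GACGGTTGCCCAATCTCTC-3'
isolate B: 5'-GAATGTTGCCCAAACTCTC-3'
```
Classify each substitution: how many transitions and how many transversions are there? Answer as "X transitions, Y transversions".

0 transitions, 3 transversions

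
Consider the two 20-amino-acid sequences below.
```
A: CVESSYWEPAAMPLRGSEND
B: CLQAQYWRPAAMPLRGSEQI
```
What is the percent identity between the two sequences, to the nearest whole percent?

65%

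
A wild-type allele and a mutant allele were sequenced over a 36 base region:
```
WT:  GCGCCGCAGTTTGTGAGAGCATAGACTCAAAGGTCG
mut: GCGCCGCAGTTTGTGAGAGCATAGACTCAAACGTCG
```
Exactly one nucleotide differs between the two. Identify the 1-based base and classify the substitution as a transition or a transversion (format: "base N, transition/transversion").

Base 32 changes G→C. G is a purine and C is a pyrimidine, so this is a transversion.

base 32, transversion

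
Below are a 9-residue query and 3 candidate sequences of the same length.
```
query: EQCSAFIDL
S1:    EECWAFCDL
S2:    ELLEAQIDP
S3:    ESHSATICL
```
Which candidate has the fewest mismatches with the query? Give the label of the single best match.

S1

Hamming distances to query — S1: 3; S2: 5; S3: 4.
Smallest is S1 with 3 mismatches.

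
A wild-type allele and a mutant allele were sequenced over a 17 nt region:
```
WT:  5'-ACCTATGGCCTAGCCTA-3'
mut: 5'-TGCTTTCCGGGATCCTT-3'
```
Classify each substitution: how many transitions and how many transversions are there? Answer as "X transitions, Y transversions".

Mismatches (1-based):
site 1: A→T (purine→pyrimidine, transversion)
site 2: C→G (pyrimidine→purine, transversion)
site 5: A→T (purine→pyrimidine, transversion)
site 7: G→C (purine→pyrimidine, transversion)
site 8: G→C (purine→pyrimidine, transversion)
site 9: C→G (pyrimidine→purine, transversion)
site 10: C→G (pyrimidine→purine, transversion)
site 11: T→G (pyrimidine→purine, transversion)
site 13: G→T (purine→pyrimidine, transversion)
site 17: A→T (purine→pyrimidine, transversion)

0 transitions, 10 transversions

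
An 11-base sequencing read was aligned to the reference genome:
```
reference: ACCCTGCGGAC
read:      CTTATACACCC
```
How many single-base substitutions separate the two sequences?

8

The sequences differ at bases 1, 2, 3, 4, 6, 8, 9, 10 (1-based) — 8 in total.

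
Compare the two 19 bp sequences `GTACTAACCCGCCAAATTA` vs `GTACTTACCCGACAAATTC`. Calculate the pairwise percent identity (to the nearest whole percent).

84%

Mismatches at positions 6, 12, 19 (1-based): 3 of 19.
Identical positions: 16/19 = 84.21% → 84%.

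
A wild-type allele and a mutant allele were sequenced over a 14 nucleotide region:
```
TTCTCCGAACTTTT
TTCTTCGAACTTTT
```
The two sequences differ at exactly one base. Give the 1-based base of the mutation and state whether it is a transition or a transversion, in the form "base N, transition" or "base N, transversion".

base 5, transition

Base 5 changes C→T. C is a pyrimidine and T is a pyrimidine, so this is a transition.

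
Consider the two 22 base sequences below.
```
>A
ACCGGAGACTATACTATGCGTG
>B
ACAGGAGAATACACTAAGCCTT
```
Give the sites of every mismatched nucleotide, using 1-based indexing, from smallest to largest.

Differences at site 3 (C→A), site 9 (C→A), site 12 (T→C), site 17 (T→A), site 20 (G→C), site 22 (G→T).

3, 9, 12, 17, 20, 22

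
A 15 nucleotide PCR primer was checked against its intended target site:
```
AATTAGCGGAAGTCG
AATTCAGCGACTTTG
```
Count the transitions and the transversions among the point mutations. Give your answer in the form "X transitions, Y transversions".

Transitions (purine↔purine or pyrimidine↔pyrimidine): 6 G→A, 14 C→T.
Transversions (purine↔pyrimidine): 5 A→C, 7 C→G, 8 G→C, 11 A→C, 12 G→T.

2 transitions, 5 transversions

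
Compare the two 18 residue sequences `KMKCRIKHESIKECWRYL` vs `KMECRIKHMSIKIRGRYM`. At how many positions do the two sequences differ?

The sequences differ at positions 3, 9, 13, 14, 15, 18 (1-based) — 6 in total.

6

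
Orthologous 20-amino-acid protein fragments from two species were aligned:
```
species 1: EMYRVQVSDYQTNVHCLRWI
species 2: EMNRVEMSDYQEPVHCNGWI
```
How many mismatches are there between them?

Comparing position by position, 7 positions differ: 3 (Y/N), 6 (Q/E), 7 (V/M), 12 (T/E), 13 (N/P), 17 (L/N), 18 (R/G).

7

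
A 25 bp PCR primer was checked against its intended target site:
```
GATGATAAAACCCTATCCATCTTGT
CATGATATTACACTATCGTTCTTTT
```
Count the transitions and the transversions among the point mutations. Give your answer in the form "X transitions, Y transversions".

Mismatches (1-based):
site 1: G→C (purine→pyrimidine, transversion)
site 8: A→T (purine→pyrimidine, transversion)
site 9: A→T (purine→pyrimidine, transversion)
site 12: C→A (pyrimidine→purine, transversion)
site 18: C→G (pyrimidine→purine, transversion)
site 19: A→T (purine→pyrimidine, transversion)
site 24: G→T (purine→pyrimidine, transversion)

0 transitions, 7 transversions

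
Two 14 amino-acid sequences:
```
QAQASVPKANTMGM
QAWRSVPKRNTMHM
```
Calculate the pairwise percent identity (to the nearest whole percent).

71%

Mismatches at positions 3, 4, 9, 13 (1-based): 4 of 14.
Identical positions: 10/14 = 71.43% → 71%.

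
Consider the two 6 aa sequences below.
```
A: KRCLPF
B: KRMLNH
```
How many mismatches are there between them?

The sequences differ at residues 3, 5, 6 (1-based) — 3 in total.

3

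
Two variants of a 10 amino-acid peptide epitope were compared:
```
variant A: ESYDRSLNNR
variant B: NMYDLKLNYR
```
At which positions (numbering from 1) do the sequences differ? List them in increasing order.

1, 2, 5, 6, 9

Differences at position 1 (E→N), position 2 (S→M), position 5 (R→L), position 6 (S→K), position 9 (N→Y).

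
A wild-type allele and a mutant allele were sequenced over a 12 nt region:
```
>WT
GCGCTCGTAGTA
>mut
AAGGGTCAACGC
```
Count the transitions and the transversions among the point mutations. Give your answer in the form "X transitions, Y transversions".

Mismatches (1-based):
base 1: G→A (purine→purine, transition)
base 2: C→A (pyrimidine→purine, transversion)
base 4: C→G (pyrimidine→purine, transversion)
base 5: T→G (pyrimidine→purine, transversion)
base 6: C→T (pyrimidine→pyrimidine, transition)
base 7: G→C (purine→pyrimidine, transversion)
base 8: T→A (pyrimidine→purine, transversion)
base 10: G→C (purine→pyrimidine, transversion)
base 11: T→G (pyrimidine→purine, transversion)
base 12: A→C (purine→pyrimidine, transversion)

2 transitions, 8 transversions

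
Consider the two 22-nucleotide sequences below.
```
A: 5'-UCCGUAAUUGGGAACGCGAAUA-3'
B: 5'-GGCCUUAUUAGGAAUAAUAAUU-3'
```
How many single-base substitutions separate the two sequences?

10

The sequences differ at bases 1, 2, 4, 6, 10, 15, 16, 17, 18, 22 (1-based) — 10 in total.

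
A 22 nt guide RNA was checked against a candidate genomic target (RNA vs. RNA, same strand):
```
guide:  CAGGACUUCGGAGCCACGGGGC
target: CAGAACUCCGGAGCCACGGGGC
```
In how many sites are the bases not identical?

The sequences differ at sites 4, 8 (1-based) — 2 in total.

2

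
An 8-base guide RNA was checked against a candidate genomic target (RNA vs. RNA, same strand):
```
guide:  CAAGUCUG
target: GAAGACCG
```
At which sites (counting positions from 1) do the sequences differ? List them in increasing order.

1, 5, 7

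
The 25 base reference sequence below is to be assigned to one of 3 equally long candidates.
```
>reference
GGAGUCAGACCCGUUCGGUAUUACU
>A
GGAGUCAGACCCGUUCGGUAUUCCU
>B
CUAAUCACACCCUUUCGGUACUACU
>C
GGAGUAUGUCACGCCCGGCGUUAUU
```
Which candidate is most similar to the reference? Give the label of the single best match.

A

Hamming distances to reference — A: 1; B: 6; C: 9.
Smallest is A with 1 mismatch.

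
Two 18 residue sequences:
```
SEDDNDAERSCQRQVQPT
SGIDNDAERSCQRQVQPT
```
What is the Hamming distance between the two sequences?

Mismatches (1-based): residue 2: E→G; residue 3: D→I.

2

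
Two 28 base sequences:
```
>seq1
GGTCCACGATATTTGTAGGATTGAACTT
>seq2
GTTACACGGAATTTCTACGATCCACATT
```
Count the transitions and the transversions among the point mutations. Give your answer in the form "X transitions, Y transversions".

Transitions (purine↔purine or pyrimidine↔pyrimidine): 9 A→G, 22 T→C.
Transversions (purine↔pyrimidine): 2 G→T, 4 C→A, 10 T→A, 15 G→C, 18 G→C, 23 G→C, 25 A→C, 26 C→A.

2 transitions, 8 transversions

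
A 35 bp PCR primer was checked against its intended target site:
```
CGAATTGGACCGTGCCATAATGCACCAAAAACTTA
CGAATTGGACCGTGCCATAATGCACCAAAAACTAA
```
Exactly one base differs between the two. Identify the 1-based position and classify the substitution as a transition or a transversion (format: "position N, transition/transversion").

position 34, transversion

The sequences differ only at position 34: T→A (pyrimidine→purine), a transversion.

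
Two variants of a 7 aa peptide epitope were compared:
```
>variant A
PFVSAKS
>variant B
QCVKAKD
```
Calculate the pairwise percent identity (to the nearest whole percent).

43%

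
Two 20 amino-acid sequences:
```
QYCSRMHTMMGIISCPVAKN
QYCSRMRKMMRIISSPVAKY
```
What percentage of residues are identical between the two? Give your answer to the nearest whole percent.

75%

Mismatches at positions 7, 8, 11, 15, 20 (1-based): 5 of 20.
Identical positions: 15/20 = 75% → 75%.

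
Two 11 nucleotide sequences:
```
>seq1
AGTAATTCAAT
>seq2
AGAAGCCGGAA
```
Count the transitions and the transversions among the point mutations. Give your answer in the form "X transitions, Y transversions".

Transitions (purine↔purine or pyrimidine↔pyrimidine): 5 A→G, 6 T→C, 7 T→C, 9 A→G.
Transversions (purine↔pyrimidine): 3 T→A, 8 C→G, 11 T→A.

4 transitions, 3 transversions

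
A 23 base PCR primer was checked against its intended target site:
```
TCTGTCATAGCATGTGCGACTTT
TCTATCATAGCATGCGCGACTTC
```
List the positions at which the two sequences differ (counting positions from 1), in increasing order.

4, 15, 23

Differences at position 4 (G→A), position 15 (T→C), position 23 (T→C).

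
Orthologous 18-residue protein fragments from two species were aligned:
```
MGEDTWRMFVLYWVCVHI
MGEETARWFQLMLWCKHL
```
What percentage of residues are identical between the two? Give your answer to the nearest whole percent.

Mismatches at positions 4, 6, 8, 10, 12, 13, 14, 16, 18 (1-based): 9 of 18.
Identical positions: 9/18 = 50% → 50%.

50%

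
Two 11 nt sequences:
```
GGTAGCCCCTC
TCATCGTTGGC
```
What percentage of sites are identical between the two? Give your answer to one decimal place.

Mismatches at positions 1, 2, 3, 4, 5, 6, 7, 8, 9, 10 (1-based): 10 of 11.
Identical positions: 1/11 = 9.091% → 9.1%.

9.1%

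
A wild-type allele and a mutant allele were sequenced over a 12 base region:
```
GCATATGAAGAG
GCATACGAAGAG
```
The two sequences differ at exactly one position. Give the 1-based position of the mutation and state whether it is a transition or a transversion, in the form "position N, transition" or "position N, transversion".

Position 6 changes T→C. T is a pyrimidine and C is a pyrimidine, so this is a transition.

position 6, transition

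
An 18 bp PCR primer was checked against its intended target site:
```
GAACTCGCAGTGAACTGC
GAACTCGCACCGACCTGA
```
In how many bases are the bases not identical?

The sequences differ at bases 10, 11, 14, 18 (1-based) — 4 in total.

4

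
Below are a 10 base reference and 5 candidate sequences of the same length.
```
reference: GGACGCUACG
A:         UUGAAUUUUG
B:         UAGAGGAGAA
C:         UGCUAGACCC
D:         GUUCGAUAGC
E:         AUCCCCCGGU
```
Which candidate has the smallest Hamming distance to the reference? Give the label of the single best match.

D

Hamming distances to reference — A: 8; B: 9; C: 8; D: 5; E: 8.
Smallest is D with 5 mismatches.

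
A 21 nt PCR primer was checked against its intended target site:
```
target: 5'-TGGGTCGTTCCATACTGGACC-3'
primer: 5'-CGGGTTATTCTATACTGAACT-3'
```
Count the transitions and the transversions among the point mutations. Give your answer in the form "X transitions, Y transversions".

Transitions (purine↔purine or pyrimidine↔pyrimidine): 1 T→C, 6 C→T, 7 G→A, 11 C→T, 18 G→A, 21 C→T.
Transversions (purine↔pyrimidine): none.

6 transitions, 0 transversions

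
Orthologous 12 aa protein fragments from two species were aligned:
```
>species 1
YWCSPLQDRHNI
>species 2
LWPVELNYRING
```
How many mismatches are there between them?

8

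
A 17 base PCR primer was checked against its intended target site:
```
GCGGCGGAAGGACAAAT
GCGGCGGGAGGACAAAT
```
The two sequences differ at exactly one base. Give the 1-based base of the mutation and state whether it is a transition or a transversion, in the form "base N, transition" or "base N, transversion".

base 8, transition

The sequences differ only at base 8: A→G (purine→purine), a transition.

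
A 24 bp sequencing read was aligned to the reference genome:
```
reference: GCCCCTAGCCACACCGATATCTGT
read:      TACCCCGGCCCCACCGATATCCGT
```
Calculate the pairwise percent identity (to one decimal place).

75.0%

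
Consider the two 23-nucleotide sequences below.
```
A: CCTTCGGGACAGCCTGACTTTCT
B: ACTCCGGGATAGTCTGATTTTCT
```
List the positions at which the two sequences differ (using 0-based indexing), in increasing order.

0, 3, 9, 12, 17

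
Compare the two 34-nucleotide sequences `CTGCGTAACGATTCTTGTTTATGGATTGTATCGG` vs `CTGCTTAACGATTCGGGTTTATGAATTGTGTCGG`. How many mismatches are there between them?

5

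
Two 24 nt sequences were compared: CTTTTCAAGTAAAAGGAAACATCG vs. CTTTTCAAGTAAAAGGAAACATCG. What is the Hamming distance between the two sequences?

0

No positions differ; the sequences are identical.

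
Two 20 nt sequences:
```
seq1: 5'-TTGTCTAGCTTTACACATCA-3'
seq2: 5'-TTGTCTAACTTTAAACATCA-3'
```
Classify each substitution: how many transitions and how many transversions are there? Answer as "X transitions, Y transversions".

1 transition, 1 transversion

Transitions (purine↔purine or pyrimidine↔pyrimidine): 8 G→A.
Transversions (purine↔pyrimidine): 14 C→A.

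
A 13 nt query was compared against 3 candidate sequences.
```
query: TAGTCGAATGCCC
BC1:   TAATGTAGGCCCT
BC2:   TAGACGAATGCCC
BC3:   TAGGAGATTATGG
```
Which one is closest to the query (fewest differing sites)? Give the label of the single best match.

BC2

Hamming distances to query — BC1: 7; BC2: 1; BC3: 7.
Smallest is BC2 with 1 mismatch.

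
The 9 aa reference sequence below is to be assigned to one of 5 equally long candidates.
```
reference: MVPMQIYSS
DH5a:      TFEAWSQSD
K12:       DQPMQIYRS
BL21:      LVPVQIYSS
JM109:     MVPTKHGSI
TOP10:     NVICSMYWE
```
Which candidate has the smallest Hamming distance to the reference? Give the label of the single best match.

BL21

DH5a differs at 8 positions; K12 differs at 3 positions; BL21 differs at 2 positions; JM109 differs at 5 positions; TOP10 differs at 7 positions. The closest is BL21.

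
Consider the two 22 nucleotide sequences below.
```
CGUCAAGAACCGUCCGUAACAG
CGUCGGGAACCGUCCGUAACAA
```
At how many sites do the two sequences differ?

3

The sequences differ at sites 5, 6, 22 (1-based) — 3 in total.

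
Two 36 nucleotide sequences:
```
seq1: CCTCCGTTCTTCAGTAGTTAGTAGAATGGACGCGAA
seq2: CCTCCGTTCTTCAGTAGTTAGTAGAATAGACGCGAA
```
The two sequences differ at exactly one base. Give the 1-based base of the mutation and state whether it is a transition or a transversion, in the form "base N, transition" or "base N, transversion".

base 28, transition

Base 28 changes G→A. G is a purine and A is a purine, so this is a transition.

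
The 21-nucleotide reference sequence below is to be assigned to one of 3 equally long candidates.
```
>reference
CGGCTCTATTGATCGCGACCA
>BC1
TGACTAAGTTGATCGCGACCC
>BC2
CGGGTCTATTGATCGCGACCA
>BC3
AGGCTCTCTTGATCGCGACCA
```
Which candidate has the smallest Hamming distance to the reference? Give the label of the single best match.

BC2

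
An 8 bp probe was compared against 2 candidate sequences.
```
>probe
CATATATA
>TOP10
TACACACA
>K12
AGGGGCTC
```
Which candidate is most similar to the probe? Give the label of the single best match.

TOP10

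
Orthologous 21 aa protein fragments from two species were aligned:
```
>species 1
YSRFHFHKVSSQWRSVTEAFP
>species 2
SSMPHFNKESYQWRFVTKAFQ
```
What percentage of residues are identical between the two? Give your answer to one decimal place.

57.1%

9 positions differ (1, 3, 4, 7, 9, 11, 15, 18, 21), so 12 of 21 match: 12/21 = 57.14%.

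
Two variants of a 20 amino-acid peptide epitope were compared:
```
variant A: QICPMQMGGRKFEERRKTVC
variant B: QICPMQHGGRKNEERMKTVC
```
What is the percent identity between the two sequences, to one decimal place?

85.0%

Mismatches at positions 7, 12, 16 (1-based): 3 of 20.
Identical positions: 17/20 = 85% → 85.0%.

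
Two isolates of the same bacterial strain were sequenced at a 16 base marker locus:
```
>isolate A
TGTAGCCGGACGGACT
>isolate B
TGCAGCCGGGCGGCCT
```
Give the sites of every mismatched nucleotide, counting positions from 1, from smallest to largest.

Scanning 1-based: 3: T/C; 10: A/G; 14: A/C.

3, 10, 14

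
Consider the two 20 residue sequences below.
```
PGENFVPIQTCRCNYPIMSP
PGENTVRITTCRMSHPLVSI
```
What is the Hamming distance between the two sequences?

9

The sequences differ at residues 5, 7, 9, 13, 14, 15, 17, 18, 20 (1-based) — 9 in total.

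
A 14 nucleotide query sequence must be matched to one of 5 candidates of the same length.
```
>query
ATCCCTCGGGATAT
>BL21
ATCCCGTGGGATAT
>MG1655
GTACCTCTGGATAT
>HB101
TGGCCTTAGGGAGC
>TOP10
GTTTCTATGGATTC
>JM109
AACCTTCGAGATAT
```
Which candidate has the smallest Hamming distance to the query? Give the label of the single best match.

BL21

BL21 differs at 2 bases; MG1655 differs at 3 bases; HB101 differs at 9 bases; TOP10 differs at 7 bases; JM109 differs at 3 bases. The closest is BL21.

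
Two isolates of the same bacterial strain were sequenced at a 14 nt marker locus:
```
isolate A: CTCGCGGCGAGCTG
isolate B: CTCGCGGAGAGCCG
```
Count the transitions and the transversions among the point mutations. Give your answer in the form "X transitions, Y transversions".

Transitions (purine↔purine or pyrimidine↔pyrimidine): 13 T→C.
Transversions (purine↔pyrimidine): 8 C→A.

1 transition, 1 transversion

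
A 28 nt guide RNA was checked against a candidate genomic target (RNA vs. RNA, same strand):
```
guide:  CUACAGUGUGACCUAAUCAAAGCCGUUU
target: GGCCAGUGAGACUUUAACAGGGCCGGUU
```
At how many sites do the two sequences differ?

Comparing position by position, 10 sites differ: 1 (C/G), 2 (U/G), 3 (A/C), 9 (U/A), 13 (C/U), 15 (A/U), 17 (U/A), 20 (A/G), 21 (A/G), 26 (U/G).

10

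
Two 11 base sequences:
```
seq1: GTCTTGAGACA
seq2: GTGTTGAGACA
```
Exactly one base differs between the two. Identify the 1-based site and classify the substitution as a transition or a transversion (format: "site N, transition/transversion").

The sequences differ only at site 3: C→G (pyrimidine→purine), a transversion.

site 3, transversion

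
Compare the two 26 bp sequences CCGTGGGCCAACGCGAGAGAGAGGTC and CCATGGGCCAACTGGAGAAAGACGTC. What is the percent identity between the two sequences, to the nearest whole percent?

5 positions differ (3, 13, 14, 19, 23), so 21 of 26 match: 21/26 = 80.77%.

81%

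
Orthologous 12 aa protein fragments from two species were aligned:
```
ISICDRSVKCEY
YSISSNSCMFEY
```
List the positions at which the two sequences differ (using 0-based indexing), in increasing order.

Scanning 0-based: 0: I/Y; 3: C/S; 4: D/S; 5: R/N; 7: V/C; 8: K/M; 9: C/F.

0, 3, 4, 5, 7, 8, 9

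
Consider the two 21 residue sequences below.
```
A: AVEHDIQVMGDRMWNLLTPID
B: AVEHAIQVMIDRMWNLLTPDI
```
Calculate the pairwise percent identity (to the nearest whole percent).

Mismatches at positions 5, 10, 20, 21 (1-based): 4 of 21.
Identical positions: 17/21 = 80.95% → 81%.

81%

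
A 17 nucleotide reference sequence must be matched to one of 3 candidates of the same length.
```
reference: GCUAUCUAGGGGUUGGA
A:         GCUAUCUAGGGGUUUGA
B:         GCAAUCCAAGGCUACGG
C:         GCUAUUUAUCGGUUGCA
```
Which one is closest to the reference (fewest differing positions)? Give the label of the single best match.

A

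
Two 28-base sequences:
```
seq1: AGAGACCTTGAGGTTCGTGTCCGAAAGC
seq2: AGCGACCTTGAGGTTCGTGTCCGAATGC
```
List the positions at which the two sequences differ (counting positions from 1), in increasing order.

Differences at position 3 (A→C), position 26 (A→T).

3, 26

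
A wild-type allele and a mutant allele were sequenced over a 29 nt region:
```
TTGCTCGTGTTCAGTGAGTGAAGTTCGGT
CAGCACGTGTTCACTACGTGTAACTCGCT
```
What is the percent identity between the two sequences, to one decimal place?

65.5%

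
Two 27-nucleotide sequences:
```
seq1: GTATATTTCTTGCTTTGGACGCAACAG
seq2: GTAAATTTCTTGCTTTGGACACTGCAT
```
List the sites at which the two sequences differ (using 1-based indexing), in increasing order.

4, 21, 23, 24, 27

Differences at site 4 (T→A), site 21 (G→A), site 23 (A→T), site 24 (A→G), site 27 (G→T).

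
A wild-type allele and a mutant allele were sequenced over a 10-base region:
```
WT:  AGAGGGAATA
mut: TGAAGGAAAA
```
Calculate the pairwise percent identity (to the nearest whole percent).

Mismatches at positions 1, 4, 9 (1-based): 3 of 10.
Identical positions: 7/10 = 70% → 70%.

70%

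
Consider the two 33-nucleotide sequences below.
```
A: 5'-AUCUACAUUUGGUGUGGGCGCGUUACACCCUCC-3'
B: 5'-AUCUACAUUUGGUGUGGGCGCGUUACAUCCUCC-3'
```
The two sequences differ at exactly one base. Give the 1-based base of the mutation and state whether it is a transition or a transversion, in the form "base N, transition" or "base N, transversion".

The sequences differ only at base 28: C→U (pyrimidine→pyrimidine), a transition.

base 28, transition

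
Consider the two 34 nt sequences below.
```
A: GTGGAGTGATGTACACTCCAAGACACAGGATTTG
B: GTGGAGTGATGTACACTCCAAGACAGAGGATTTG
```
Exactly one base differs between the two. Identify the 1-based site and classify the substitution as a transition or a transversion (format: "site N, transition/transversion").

Site 26 changes C→G. C is a pyrimidine and G is a purine, so this is a transversion.

site 26, transversion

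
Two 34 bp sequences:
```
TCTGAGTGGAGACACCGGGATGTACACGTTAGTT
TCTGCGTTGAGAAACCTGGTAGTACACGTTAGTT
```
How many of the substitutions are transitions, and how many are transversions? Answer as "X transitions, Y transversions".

Transitions (purine↔purine or pyrimidine↔pyrimidine): none.
Transversions (purine↔pyrimidine): 5 A→C, 8 G→T, 13 C→A, 17 G→T, 20 A→T, 21 T→A.

0 transitions, 6 transversions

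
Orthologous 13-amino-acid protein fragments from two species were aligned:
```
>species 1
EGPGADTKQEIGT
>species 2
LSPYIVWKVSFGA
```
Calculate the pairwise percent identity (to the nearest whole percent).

Mismatches at positions 1, 2, 4, 5, 6, 7, 9, 10, 11, 13 (1-based): 10 of 13.
Identical positions: 3/13 = 23.08% → 23%.

23%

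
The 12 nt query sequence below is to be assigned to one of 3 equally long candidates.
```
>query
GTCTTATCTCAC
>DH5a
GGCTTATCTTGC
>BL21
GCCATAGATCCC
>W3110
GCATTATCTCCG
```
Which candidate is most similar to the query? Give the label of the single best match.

DH5a

Hamming distances to query — DH5a: 3; BL21: 5; W3110: 4.
Smallest is DH5a with 3 mismatches.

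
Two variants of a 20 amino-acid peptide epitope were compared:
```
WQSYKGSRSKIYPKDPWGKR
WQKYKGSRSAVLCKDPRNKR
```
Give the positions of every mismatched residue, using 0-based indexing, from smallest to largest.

Differences at position 2 (S→K), position 9 (K→A), position 10 (I→V), position 11 (Y→L), position 12 (P→C), position 16 (W→R), position 17 (G→N).

2, 9, 10, 11, 12, 16, 17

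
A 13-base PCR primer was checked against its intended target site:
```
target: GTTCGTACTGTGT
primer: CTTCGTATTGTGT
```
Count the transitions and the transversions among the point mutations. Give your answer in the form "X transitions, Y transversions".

1 transition, 1 transversion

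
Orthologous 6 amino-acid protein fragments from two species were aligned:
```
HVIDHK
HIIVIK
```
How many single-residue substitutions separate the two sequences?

3

Mismatches (1-based): position 2: V→I; position 4: D→V; position 5: H→I.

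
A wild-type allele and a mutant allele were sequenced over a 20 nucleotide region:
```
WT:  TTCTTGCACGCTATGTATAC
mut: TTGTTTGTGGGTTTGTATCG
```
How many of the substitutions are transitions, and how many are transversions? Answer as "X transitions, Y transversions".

Mismatches (1-based):
site 3: C→G (pyrimidine→purine, transversion)
site 6: G→T (purine→pyrimidine, transversion)
site 7: C→G (pyrimidine→purine, transversion)
site 8: A→T (purine→pyrimidine, transversion)
site 9: C→G (pyrimidine→purine, transversion)
site 11: C→G (pyrimidine→purine, transversion)
site 13: A→T (purine→pyrimidine, transversion)
site 19: A→C (purine→pyrimidine, transversion)
site 20: C→G (pyrimidine→purine, transversion)

0 transitions, 9 transversions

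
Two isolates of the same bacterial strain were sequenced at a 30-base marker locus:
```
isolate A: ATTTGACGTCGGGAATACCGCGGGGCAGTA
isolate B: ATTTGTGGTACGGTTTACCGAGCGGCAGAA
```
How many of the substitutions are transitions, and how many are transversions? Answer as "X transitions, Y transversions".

0 transitions, 9 transversions

Mismatches (1-based):
base 6: A→T (purine→pyrimidine, transversion)
base 7: C→G (pyrimidine→purine, transversion)
base 10: C→A (pyrimidine→purine, transversion)
base 11: G→C (purine→pyrimidine, transversion)
base 14: A→T (purine→pyrimidine, transversion)
base 15: A→T (purine→pyrimidine, transversion)
base 21: C→A (pyrimidine→purine, transversion)
base 23: G→C (purine→pyrimidine, transversion)
base 29: T→A (pyrimidine→purine, transversion)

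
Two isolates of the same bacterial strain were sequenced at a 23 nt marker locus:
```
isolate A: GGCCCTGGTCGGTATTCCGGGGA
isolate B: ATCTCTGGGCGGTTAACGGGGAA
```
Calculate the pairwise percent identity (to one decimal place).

60.9%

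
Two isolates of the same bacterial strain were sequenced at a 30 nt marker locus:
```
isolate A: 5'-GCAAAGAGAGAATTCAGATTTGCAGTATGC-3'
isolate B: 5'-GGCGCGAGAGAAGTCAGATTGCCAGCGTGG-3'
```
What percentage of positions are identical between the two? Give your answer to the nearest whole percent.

67%

10 positions differ (2, 3, 4, 5, 13, 21, 22, 26, 27, 30), so 20 of 30 match: 20/30 = 66.67%.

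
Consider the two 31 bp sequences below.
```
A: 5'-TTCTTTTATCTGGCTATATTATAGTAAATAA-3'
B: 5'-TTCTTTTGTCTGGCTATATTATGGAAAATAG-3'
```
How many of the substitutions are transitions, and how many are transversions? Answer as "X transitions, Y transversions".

Mismatches (1-based):
base 8: A→G (purine→purine, transition)
base 23: A→G (purine→purine, transition)
base 25: T→A (pyrimidine→purine, transversion)
base 31: A→G (purine→purine, transition)

3 transitions, 1 transversion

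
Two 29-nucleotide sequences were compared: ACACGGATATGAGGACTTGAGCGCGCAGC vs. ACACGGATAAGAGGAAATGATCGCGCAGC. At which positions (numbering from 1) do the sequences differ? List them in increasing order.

10, 16, 17, 21

Differences at position 10 (T→A), position 16 (C→A), position 17 (T→A), position 21 (G→T).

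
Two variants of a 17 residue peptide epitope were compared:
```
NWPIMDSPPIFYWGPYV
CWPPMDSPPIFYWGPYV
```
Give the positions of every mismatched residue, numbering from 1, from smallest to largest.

Scanning 1-based: 1: N/C; 4: I/P.

1, 4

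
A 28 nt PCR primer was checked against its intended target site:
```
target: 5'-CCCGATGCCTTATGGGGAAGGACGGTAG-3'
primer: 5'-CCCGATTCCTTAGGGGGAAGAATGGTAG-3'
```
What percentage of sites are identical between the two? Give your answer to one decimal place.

85.7%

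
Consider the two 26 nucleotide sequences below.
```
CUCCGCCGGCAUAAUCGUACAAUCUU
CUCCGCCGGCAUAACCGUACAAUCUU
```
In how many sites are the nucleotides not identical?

Mismatches (1-based): site 15: U→C.

1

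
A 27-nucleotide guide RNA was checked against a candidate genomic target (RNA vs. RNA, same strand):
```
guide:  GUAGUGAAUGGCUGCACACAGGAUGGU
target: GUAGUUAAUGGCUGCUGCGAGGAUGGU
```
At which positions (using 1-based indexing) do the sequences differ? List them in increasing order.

Differences at position 6 (G→U), position 16 (A→U), position 17 (C→G), position 18 (A→C), position 19 (C→G).

6, 16, 17, 18, 19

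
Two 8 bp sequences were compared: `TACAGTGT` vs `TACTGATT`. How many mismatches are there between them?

3

Mismatches (1-based): position 4: A→T; position 6: T→A; position 7: G→T.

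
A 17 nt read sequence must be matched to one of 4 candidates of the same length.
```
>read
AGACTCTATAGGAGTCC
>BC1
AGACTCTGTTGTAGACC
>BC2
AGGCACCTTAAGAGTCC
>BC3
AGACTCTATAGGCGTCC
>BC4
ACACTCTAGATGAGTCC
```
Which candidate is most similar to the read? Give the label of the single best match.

BC3

BC1 differs at 4 bases; BC2 differs at 5 bases; BC3 differs at 1 base; BC4 differs at 3 bases. The closest is BC3.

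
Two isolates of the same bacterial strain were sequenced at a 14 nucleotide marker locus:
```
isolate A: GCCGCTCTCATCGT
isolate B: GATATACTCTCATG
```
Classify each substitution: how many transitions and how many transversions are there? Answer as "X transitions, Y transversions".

4 transitions, 6 transversions

Mismatches (1-based):
position 2: C→A (pyrimidine→purine, transversion)
position 3: C→T (pyrimidine→pyrimidine, transition)
position 4: G→A (purine→purine, transition)
position 5: C→T (pyrimidine→pyrimidine, transition)
position 6: T→A (pyrimidine→purine, transversion)
position 10: A→T (purine→pyrimidine, transversion)
position 11: T→C (pyrimidine→pyrimidine, transition)
position 12: C→A (pyrimidine→purine, transversion)
position 13: G→T (purine→pyrimidine, transversion)
position 14: T→G (pyrimidine→purine, transversion)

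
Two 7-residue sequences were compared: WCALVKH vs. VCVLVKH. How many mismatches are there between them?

2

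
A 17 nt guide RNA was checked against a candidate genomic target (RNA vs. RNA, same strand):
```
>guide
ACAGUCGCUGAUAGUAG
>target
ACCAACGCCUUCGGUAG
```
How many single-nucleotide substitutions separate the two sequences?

8

Comparing position by position, 8 bases differ: 3 (A/C), 4 (G/A), 5 (U/A), 9 (U/C), 10 (G/U), 11 (A/U), 12 (U/C), 13 (A/G).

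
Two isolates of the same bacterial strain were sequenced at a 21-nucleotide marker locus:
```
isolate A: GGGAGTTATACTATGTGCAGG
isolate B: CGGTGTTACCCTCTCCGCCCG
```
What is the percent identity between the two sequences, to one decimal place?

57.1%

Mismatches at positions 1, 4, 9, 10, 13, 15, 16, 19, 20 (1-based): 9 of 21.
Identical positions: 12/21 = 57.14% → 57.1%.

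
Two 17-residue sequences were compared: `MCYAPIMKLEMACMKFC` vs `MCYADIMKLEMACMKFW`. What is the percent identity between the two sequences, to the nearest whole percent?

88%

Mismatches at positions 5, 17 (1-based): 2 of 17.
Identical positions: 15/17 = 88.24% → 88%.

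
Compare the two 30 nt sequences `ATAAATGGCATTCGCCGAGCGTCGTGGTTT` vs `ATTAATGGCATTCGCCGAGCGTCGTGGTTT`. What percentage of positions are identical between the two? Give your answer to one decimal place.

Mismatch at position 3 (1-based): 1 of 30.
Identical positions: 29/30 = 96.67% → 96.7%.

96.7%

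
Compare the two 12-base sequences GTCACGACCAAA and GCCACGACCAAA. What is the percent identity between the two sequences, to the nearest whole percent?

Mismatch at position 2 (1-based): 1 of 12.
Identical positions: 11/12 = 91.67% → 92%.

92%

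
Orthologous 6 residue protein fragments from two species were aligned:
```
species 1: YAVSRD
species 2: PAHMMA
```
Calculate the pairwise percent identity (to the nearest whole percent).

5 positions differ (1, 3, 4, 5, 6), so 1 of 6 match: 1/6 = 16.67%.

17%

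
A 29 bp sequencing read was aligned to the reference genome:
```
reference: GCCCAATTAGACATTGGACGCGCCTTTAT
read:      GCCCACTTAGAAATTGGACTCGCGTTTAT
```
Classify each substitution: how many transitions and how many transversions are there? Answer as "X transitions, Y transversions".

Mismatches (1-based):
site 6: A→C (purine→pyrimidine, transversion)
site 12: C→A (pyrimidine→purine, transversion)
site 20: G→T (purine→pyrimidine, transversion)
site 24: C→G (pyrimidine→purine, transversion)

0 transitions, 4 transversions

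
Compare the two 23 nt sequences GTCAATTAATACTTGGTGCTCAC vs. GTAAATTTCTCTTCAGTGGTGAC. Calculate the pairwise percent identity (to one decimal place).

60.9%

9 positions differ (3, 8, 9, 11, 12, 14, 15, 19, 21), so 14 of 23 match: 14/23 = 60.87%.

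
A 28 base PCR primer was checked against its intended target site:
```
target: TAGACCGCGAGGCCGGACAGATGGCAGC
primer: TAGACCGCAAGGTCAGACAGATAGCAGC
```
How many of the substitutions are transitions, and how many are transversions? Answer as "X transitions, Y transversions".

Mismatches (1-based):
position 9: G→A (purine→purine, transition)
position 13: C→T (pyrimidine→pyrimidine, transition)
position 15: G→A (purine→purine, transition)
position 23: G→A (purine→purine, transition)

4 transitions, 0 transversions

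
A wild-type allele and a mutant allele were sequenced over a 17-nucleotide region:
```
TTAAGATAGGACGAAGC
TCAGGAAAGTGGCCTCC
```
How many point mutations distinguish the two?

The sequences differ at sites 2, 4, 7, 10, 11, 12, 13, 14, 15, 16 (1-based) — 10 in total.

10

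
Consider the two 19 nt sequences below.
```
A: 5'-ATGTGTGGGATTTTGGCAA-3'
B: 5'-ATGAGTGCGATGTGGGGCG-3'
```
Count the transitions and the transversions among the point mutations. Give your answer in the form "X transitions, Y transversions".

1 transition, 6 transversions

Transitions (purine↔purine or pyrimidine↔pyrimidine): 19 A→G.
Transversions (purine↔pyrimidine): 4 T→A, 8 G→C, 12 T→G, 14 T→G, 17 C→G, 18 A→C.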